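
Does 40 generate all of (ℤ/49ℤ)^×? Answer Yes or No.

Yes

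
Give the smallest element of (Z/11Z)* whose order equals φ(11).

φ(11) = 11 − 1 = 10 = 2 · 5.
g is a primitive root iff g^(10/q) ≢ 1 (mod 11) for each prime q ∈ {2, 5}.
g = 2: 2^5 ≡ 10; 2^2 ≡ 4 — none is 1, so 2 is a primitive root.
Hence the least primitive root of 11 is 2.

2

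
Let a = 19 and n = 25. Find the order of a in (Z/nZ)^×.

Since 19 ∈ (Z/25Z)^×, its order divides φ(25) = φ(5^2) = 5·(5−1) = 20 = 2^2 · 5.
Divisors of 20: 1, 2, 4, 5, 10, 20.
Test each divisor d:
19^1 ≡ 19 (mod 25)
19^2 ≡ 11 (mod 25)
19^4 ≡ 21 (mod 25)
19^5 ≡ 24 (mod 25)
19^10 ≡ 1 (mod 25) ✓
Hence ord(19) = 10.

10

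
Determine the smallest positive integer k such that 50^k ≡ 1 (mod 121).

The order of 50 must divide φ(121) = φ(11^2) = 11·(11−1) = 110 = 2 · 5 · 11.
Divisors of 110: 1, 2, 5, 10, 11, 22, 55, 110.
Evaluate successive powers at the divisors of 110:
50^1 ≡ 50 (mod 121)
50^2 ≡ 80 (mod 121)
50^5 ≡ 76 (mod 121)
50^10 ≡ 89 (mod 121)
50^11 ≡ 94 (mod 121)
50^22 ≡ 3 (mod 121)
50^55 ≡ 120 (mod 121)
50^110 ≡ 1 (mod 121) ✓
So ord_121(50) = 110.

110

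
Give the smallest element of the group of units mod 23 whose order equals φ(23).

5

φ(23) = 23 − 1 = 22 = 2 · 11.
Test candidates g = 2, 3, … against the prime factors q ∈ {2, 11} of φ(23): g is a generator iff g^(22/q) ≢ 1 for every such q.
g = 2: 2^11 ≡ 1 — hits 1, so not a primitive root.
g = 3: 3^11 ≡ 1 — hits 1, so not a primitive root.
g = 4: 4^11 ≡ 1 — hits 1, so not a primitive root.
g = 5: 5^11 ≡ 22; 5^2 ≡ 2 — none is 1, so 5 is a primitive root.
The smallest primitive root modulo 23 is 5.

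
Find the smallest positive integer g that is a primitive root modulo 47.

5

φ(47) = 47 − 1 = 46 = 2 · 23.
Test candidates g = 2, 3, … against the prime factors q ∈ {2, 23} of φ(47): g is a generator iff g^(46/q) ≢ 1 for every such q.
g = 2: 2^23 ≡ 1 — hits 1, so not a primitive root.
g = 3: 3^23 ≡ 1 — hits 1, so not a primitive root.
g = 4: 4^23 ≡ 1 — hits 1, so not a primitive root.
g = 5: 5^23 ≡ 46; 5^2 ≡ 25 — none is 1, so 5 is a primitive root.
The smallest primitive root modulo 47 is 5.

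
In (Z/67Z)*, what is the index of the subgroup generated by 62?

6

By Lagrange's theorem, ord_67(62) divides φ(67) = 67 − 1 = 66 = 2 · 3 · 11.
Divisors of 66: 1, 2, 3, 6, 11, 22, 33, 66.
Test each divisor d:
62^1 ≡ 62
62^2 ≡ 25
62^3 ≡ 9
62^6 ≡ 14
62^11 ≡ 1
Thus |⟨62⟩| = ord(62) = 11.
Index = |(Z/67Z)^×| / |⟨62⟩| = 66 / 11 = 6.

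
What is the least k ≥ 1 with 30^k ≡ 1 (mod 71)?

7

ord(30) | φ(71) = 71 − 1 = 70 = 2 · 5 · 7.
Divisors of 70: 1, 2, 5, 7, 10, 14, 35, 70.
Check 30^d mod 71 for each divisor in increasing order:
30^1 ≡ 30
30^2 ≡ 48
30^5 ≡ 37
30^7 ≡ 1
Therefore the multiplicative order of 30 modulo 71 is 7.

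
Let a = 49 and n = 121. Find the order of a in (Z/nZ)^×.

The order of 49 must divide φ(121) = φ(11^2) = 11·(11−1) = 110 = 2 · 5 · 11.
Divisors of 110: 1, 2, 5, 10, 11, 22, 55, 110.
Test each divisor d:
49^1 ≡ 49
49^2 ≡ 102
49^5 ≡ 23
49^10 ≡ 45
49^11 ≡ 27
49^22 ≡ 3
49^55 ≡ 1
Therefore the multiplicative order of 49 modulo 121 is 55.

55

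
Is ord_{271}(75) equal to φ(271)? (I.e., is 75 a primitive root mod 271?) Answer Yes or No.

Yes

φ(271) = 271 − 1 = 270 = 2 · 3^3 · 5.
Test 75^(270/q) mod 271 for each prime factor q of 270:
75^135 ≡ 270 (mod 271)  [q = 2: ≢ 1 ✓]
75^90 ≡ 242 (mod 271)  [q = 3: ≢ 1 ✓]
75^54 ≡ 100 (mod 271)  [q = 5: ≢ 1 ✓]
None equal 1, so ord_271(75) = 270: 75 is a primitive root.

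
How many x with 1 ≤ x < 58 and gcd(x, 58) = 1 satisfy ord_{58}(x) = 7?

6

φ(58) = φ(2)·φ(29) = 1·28 = 28 = 2^2 · 7.
In a cyclic group of order 28, there are φ(d) elements of order d for each divisor d of 28, and zero for non-divisors.
7 | 28, and φ(7) = 7 − 1 = 6.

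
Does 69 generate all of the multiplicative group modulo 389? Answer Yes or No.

φ(389) = 389 − 1 = 388 = 2^2 · 97.
Test 69^(388/q) mod 389 for each prime factor q of 388:
69^194 ≡ 1 (mod 389)  [q = 2: ≡ 1 ✗]
69^4 ≡ 91 (mod 389)  [q = 97: ≢ 1 ✓]
Since 69^194 ≡ 1, the order of 69 divides 194 < 388, so 69 is not a primitive root.

No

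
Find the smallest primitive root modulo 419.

2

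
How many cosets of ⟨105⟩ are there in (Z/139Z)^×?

3

Since 105 ∈ (Z/139Z)^×, its order divides φ(139) = 139 − 1 = 138 = 2 · 3 · 23.
Divisors of 138: 1, 2, 3, 6, 23, 46, 69, 138.
Evaluate successive powers at the divisors of 138:
105^1 ≡ 105 (mod 139)
105^2 ≡ 44 (mod 139)
105^3 ≡ 33 (mod 139)
105^6 ≡ 116 (mod 139)
105^23 ≡ 138 (mod 139)
105^46 ≡ 1 (mod 139) ✓
So ord_139(105) = 46, hence |⟨105⟩| = 46.
Index = |(Z/139Z)^×| / |⟨105⟩| = 138 / 46 = 3.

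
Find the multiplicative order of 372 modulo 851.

396

The order of 372 must divide φ(851) = φ(23·37) = (23−1)·(37−1) = 22·36 = 792 = 2^3 · 3^2 · 11.
Divisors of 792: 1, 2, 3, 4, 6, 8, 9, 11, 12, 18, 22, 24, 33, 36, 44, 66, 72, 88, 99, 132, 198, 264, 396, 792.
Evaluate successive powers at the divisors of 792:
372^1 ≡ 372 (mod 851)
372^2 ≡ 522 (mod 851)
372^3 ≡ 156 (mod 851)
372^4 ≡ 164 (mod 851)
372^6 ≡ 508 (mod 851)
372^8 ≡ 515 (mod 851)
372^9 ≡ 105 (mod 851)
372^11 ≡ 346 (mod 851)
372^12 ≡ 211 (mod 851)
372^18 ≡ 813 (mod 851)
372^22 ≡ 576 (mod 851)
372^24 ≡ 269 (mod 851)
372^33 ≡ 162 (mod 851)
372^36 ≡ 593 (mod 851)
372^44 ≡ 737 (mod 851)
372^66 ≡ 714 (mod 851)
372^72 ≡ 186 (mod 851)
372^88 ≡ 231 (mod 851)
372^99 ≡ 783 (mod 851)
372^132 ≡ 47 (mod 851)
372^198 ≡ 369 (mod 851)
372^264 ≡ 507 (mod 851)
372^396 ≡ 1 (mod 851) ✓
Therefore the multiplicative order of 372 modulo 851 is 396.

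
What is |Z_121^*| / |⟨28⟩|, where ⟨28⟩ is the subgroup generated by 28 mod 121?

1

Since 28 ∈ (Z/121Z)^×, its order divides φ(121) = φ(11^2) = 11·(11−1) = 110 = 2 · 5 · 11.
Divisors of 110: 1, 2, 5, 10, 11, 22, 55, 110.
Test each divisor d:
28^1 ≡ 28 (mod 121)
28^2 ≡ 58 (mod 121)
28^5 ≡ 54 (mod 121)
28^10 ≡ 12 (mod 121)
28^11 ≡ 94 (mod 121)
28^22 ≡ 3 (mod 121)
28^55 ≡ 120 (mod 121)
28^110 ≡ 1 (mod 121) ✓
Thus |⟨28⟩| = ord(28) = 110.
The index is φ(121) / ord(28) = 110 / 110 = 1.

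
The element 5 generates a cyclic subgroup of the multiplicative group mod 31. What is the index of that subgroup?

10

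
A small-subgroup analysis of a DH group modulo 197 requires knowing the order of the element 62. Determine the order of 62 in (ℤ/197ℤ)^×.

By Lagrange's theorem, ord_197(62) divides φ(197) = 197 − 1 = 196 = 2^2 · 7^2.
Divisors of 196: 1, 2, 4, 7, 14, 28, 49, 98, 196.
Test each divisor d:
62^1 ≡ 62 (mod 197)
62^2 ≡ 101 (mod 197)
62^4 ≡ 154 (mod 197)
62^7 ≡ 33 (mod 197)
62^14 ≡ 104 (mod 197)
62^28 ≡ 178 (mod 197)
62^49 ≡ 196 (mod 197)
62^98 ≡ 1 (mod 197) ✓
Therefore the multiplicative order of 62 modulo 197 is 98.

98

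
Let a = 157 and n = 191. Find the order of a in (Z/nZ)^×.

190

The order of 157 must divide φ(191) = 191 − 1 = 190 = 2 · 5 · 19.
Divisors of 190: 1, 2, 5, 10, 19, 38, 95, 190.
Compute 157^d (mod 191) for the divisors d until we hit 1:
157^1 ≡ 157 (mod 191)
157^2 ≡ 10 (mod 191)
157^5 ≡ 38 (mod 191)
157^10 ≡ 107 (mod 191)
157^19 ≡ 152 (mod 191)
157^38 ≡ 184 (mod 191)
157^95 ≡ 190 (mod 191)
157^190 ≡ 1 (mod 191) ✓
Hence ord(157) = 190.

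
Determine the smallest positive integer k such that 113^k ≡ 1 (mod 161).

22

Since 113 ∈ (Z/161Z)^×, its order divides φ(161) = φ(7·23) = (7−1)·(23−1) = 6·22 = 132 = 2^2 · 3 · 11.
Divisors of 132: 1, 2, 3, 4, 6, 11, 12, 22, 33, 44, 66, 132.
Compute 113^d (mod 161) for the divisors d until we hit 1:
113^1 ≡ 113 (mod 161)
113^2 ≡ 50 (mod 161)
113^3 ≡ 15 (mod 161)
113^4 ≡ 85 (mod 161)
113^6 ≡ 64 (mod 161)
113^11 ≡ 22 (mod 161)
113^12 ≡ 71 (mod 161)
113^22 ≡ 1 (mod 161) ✓
So ord_161(113) = 22.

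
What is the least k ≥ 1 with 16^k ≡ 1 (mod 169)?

39

ord(16) | φ(169) = φ(13^2) = 13·(13−1) = 156 = 2^2 · 3 · 13.
Divisors of 156: 1, 2, 3, 4, 6, 12, 13, 26, 39, 52, 78, 156.
Check 16^d mod 169 for each divisor in increasing order:
16^1 ≡ 16
16^2 ≡ 87
16^3 ≡ 40
16^4 ≡ 133
16^6 ≡ 79
16^12 ≡ 157
16^13 ≡ 146
16^26 ≡ 22
16^39 ≡ 1
Hence ord(16) = 39.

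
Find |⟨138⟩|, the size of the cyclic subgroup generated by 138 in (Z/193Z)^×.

24

The order of 138 must divide φ(193) = 193 − 1 = 192 = 2^6 · 3.
Divisors of 192: 1, 2, 3, 4, 6, 8, 12, 16, 24, 32, 48, 64, 96, 192.
Compute 138^d (mod 193) for the divisors d until we hit 1:
138^1 ≡ 138
138^2 ≡ 130
138^3 ≡ 184
138^4 ≡ 109
138^6 ≡ 81
138^8 ≡ 108
138^12 ≡ 192
138^16 ≡ 84
138^24 ≡ 1
The smallest such exponent is 24, so the order of 138 is 24.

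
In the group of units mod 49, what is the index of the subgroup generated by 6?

ord(6) | φ(49) = φ(7^2) = 7·(7−1) = 42 = 2 · 3 · 7.
Divisors of 42: 1, 2, 3, 6, 7, 14, 21, 42.
Test each divisor d:
6^1 ≡ 6
6^2 ≡ 36
6^3 ≡ 20
6^6 ≡ 8
6^7 ≡ 48
6^14 ≡ 1
The order of 6 is 14, so the subgroup it generates has 14 elements.
Index = |(Z/49Z)^×| / |⟨6⟩| = 42 / 14 = 3.

3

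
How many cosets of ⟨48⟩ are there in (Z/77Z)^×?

6

ord(48) | φ(77) = φ(7·11) = (7−1)·(11−1) = 6·10 = 60 = 2^2 · 3 · 5.
Divisors of 60: 1, 2, 3, 4, 5, 6, 10, 12, 15, 20, 30, 60.
Evaluate successive powers at the divisors of 60:
48^1 ≡ 48
48^2 ≡ 71
48^3 ≡ 20
48^4 ≡ 36
48^5 ≡ 34
48^6 ≡ 15
48^10 ≡ 1
So ord_77(48) = 10, hence |⟨48⟩| = 10.
The index is φ(77) / ord(48) = 60 / 10 = 6.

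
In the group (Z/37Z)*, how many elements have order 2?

φ(37) = 37 − 1 = 36 = 2^2 · 3^2.
(Z/37Z)^× is cyclic (|G| = 36); a cyclic group of order m has exactly φ(d) elements of each order d | m, and none otherwise.
2 | 36, and φ(2) = 2 − 1 = 1.

1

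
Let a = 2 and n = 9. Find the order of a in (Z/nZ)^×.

Since 2 ∈ (Z/9Z)^×, its order divides φ(9) = φ(3^2) = 3·(3−1) = 6 = 2 · 3.
Divisors of 6: 1, 2, 3, 6.
Compute 2^d (mod 9) for the divisors d until we hit 1:
2^1 ≡ 2 (mod 9)
2^2 ≡ 4 (mod 9)
2^3 ≡ 8 (mod 9)
2^6 ≡ 1 (mod 9) ✓
So ord_9(2) = 6.

6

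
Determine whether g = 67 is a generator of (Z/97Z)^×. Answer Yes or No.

No

φ(97) = 97 − 1 = 96 = 2^5 · 3.
67 is a primitive root mod 97 iff 67^(φ(97)/q) ≢ 1 for every prime q | φ(97), i.e. q ∈ {2, 3}.
67^48 ≡ 96 (mod 97)  [q = 2: ≢ 1 ✓]
67^32 ≡ 1 (mod 97)  [q = 3: ≡ 1 ✗]
The check at q = 3 fails, so 67 generates a proper subgroup.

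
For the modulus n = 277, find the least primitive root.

5

φ(277) = 277 − 1 = 276 = 2^2 · 3 · 23.
g is a primitive root iff g^(276/q) ≢ 1 (mod 277) for each prime q ∈ {2, 3, 23}.
g = 2: 2^138 ≡ 276; 2^92 ≡ 1 — hits 1, so not a primitive root.
g = 3: 3^138 ≡ 1 — hits 1, so not a primitive root.
g = 4: 4^138 ≡ 1 — hits 1, so not a primitive root.
g = 5: 5^138 ≡ 276; 5^92 ≡ 116; 5^12 ≡ 27 — none is 1, so 5 is a primitive root.
The smallest primitive root modulo 277 is 5.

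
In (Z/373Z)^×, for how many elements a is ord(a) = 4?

2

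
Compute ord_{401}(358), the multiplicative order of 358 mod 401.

200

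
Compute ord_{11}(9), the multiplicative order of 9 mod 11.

5

ord(9) | φ(11) = 11 − 1 = 10 = 2 · 5.
Divisors of 10: 1, 2, 5, 10.
Compute 9^d (mod 11) for the divisors d until we hit 1:
9^1 ≡ 9
9^2 ≡ 4
9^5 ≡ 1
So ord_11(9) = 5.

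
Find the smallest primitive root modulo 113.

3

φ(113) = 113 − 1 = 112 = 2^4 · 7.
g is a primitive root iff g^(112/q) ≢ 1 (mod 113) for each prime q ∈ {2, 7}.
g = 2: 2^56 ≡ 1 — hits 1, so not a primitive root.
g = 3: 3^56 ≡ 112; 3^16 ≡ 49 — none is 1, so 3 is a primitive root.
The smallest primitive root modulo 113 is 3.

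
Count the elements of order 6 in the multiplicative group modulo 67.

2

φ(67) = 67 − 1 = 66 = 2 · 3 · 11.
Since (Z/67Z)^× is cyclic of order 66, the number of elements of order d is φ(d) when d | 66 and 0 otherwise.
6 = 2 · 3 divides 66, and φ(6) = 2.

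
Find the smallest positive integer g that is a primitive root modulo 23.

5

φ(23) = 23 − 1 = 22 = 2 · 11.
g is a primitive root iff g^(22/q) ≢ 1 (mod 23) for each prime q ∈ {2, 11}.
g = 2: 2^11 ≡ 1 — hits 1, so not a primitive root.
g = 3: 3^11 ≡ 1 — hits 1, so not a primitive root.
g = 4: 4^11 ≡ 1 — hits 1, so not a primitive root.
g = 5: 5^11 ≡ 22; 5^2 ≡ 2 — none is 1, so 5 is a primitive root.
The smallest primitive root modulo 23 is 5.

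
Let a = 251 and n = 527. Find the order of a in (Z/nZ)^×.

60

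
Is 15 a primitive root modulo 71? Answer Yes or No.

No

φ(71) = 71 − 1 = 70 = 2 · 5 · 7.
15 is a primitive root mod 71 iff 15^(φ(71)/q) ≢ 1 for every prime q | φ(71), i.e. q ∈ {2, 5, 7}.
15^35 ≡ 1 (mod 71)  [q = 2: ≡ 1 ✗]
15^14 ≡ 25 (mod 71)  [q = 5: ≢ 1 ✓]
15^10 ≡ 48 (mod 71)  [q = 7: ≢ 1 ✓]
Since 15^35 ≡ 1, the order of 15 divides 35 < 70, so 15 is not a primitive root.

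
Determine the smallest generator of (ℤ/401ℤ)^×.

3

φ(401) = 401 − 1 = 400 = 2^4 · 5^2.
g is a primitive root iff g^(400/q) ≢ 1 (mod 401) for each prime q ∈ {2, 5}.
g = 2: 2^200 ≡ 1 — hits 1, so not a primitive root.
g = 3: 3^200 ≡ 400; 3^80 ≡ 72 — none is 1, so 3 is a primitive root.
Hence the least primitive root of 401 is 3.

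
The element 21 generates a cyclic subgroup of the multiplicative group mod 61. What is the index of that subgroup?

5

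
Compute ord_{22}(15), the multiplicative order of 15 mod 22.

ord(15) | φ(22) = φ(2)·φ(11) = 1·10 = 10 = 2 · 5.
Divisors of 10: 1, 2, 5, 10.
Compute 15^d (mod 22) for the divisors d until we hit 1:
15^1 ≡ 15 (mod 22)
15^2 ≡ 5 (mod 22)
15^5 ≡ 1 (mod 22) ✓
The smallest such exponent is 5, so the order of 15 is 5.

5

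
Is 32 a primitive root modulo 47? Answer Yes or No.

No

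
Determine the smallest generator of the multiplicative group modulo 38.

φ(38) = φ(2)·φ(19) = 1·18 = 18 = 2 · 3^2.
g is a primitive root iff g^(18/q) ≢ 1 (mod 38) for each prime q ∈ {2, 3}.
g = 2: gcd(2, 38) = 2 > 1, not a unit — skip.
g = 3: 3^9 ≡ 37; 3^6 ≡ 7 — none is 1, so 3 is a primitive root.
Hence the least primitive root of 38 is 3.

3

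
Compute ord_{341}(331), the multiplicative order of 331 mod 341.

30

The order of 331 must divide φ(341) = φ(11·31) = (11−1)·(31−1) = 10·30 = 300 = 2^2 · 3 · 5^2.
Divisors of 300: 1, 2, 3, 4, 5, 6, 10, 12, 15, 20, 25, 30, 50, 60, 75, 100, 150, 300.
Test each divisor d:
331^1 ≡ 331 (mod 341)
331^2 ≡ 100 (mod 341)
331^3 ≡ 23 (mod 341)
331^4 ≡ 111 (mod 341)
331^5 ≡ 254 (mod 341)
331^6 ≡ 188 (mod 341)
331^10 ≡ 67 (mod 341)
331^12 ≡ 221 (mod 341)
331^15 ≡ 309 (mod 341)
331^20 ≡ 56 (mod 341)
331^25 ≡ 243 (mod 341)
331^30 ≡ 1 (mod 341) ✓
So ord_341(331) = 30.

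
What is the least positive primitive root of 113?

3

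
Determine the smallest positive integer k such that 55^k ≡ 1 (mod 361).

171

Since 55 ∈ (Z/361Z)^×, its order divides φ(361) = φ(19^2) = 19·(19−1) = 342 = 2 · 3^2 · 19.
Divisors of 342: 1, 2, 3, 6, 9, 18, 19, 38, 57, 114, 171, 342.
Check 55^d mod 361 for each divisor in increasing order:
55^1 ≡ 55 (mod 361)
55^2 ≡ 137 (mod 361)
55^3 ≡ 315 (mod 361)
55^6 ≡ 311 (mod 361)
55^9 ≡ 134 (mod 361)
55^18 ≡ 267 (mod 361)
55^19 ≡ 245 (mod 361)
55^38 ≡ 99 (mod 361)
55^57 ≡ 68 (mod 361)
55^114 ≡ 292 (mod 361)
55^171 ≡ 1 (mod 361) ✓
So ord_361(55) = 171.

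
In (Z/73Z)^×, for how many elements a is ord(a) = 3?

2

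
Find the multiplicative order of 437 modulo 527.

240

Since 437 ∈ (Z/527Z)^×, its order divides φ(527) = φ(17·31) = (17−1)·(31−1) = 16·30 = 480 = 2^5 · 3 · 5.
Divisors of 480: 1, 2, 3, 4, 5, 6, 8, 10, 12, 15, 16, 20, 24, 30, 32, 40, 48, 60, 80, 96, 120, 160, 240, 480.
Compute 437^d (mod 527) for the divisors d until we hit 1:
437^1 ≡ 437 (mod 527)
437^2 ≡ 195 (mod 527)
437^3 ≡ 368 (mod 527)
437^4 ≡ 81 (mod 527)
437^5 ≡ 88 (mod 527)
437^6 ≡ 512 (mod 527)
437^8 ≡ 237 (mod 527)
437^10 ≡ 366 (mod 527)
437^12 ≡ 225 (mod 527)
437^15 ≡ 61 (mod 527)
437^16 ≡ 307 (mod 527)
437^20 ≡ 98 (mod 527)
437^24 ≡ 33 (mod 527)
437^30 ≡ 32 (mod 527)
437^32 ≡ 443 (mod 527)
437^40 ≡ 118 (mod 527)
437^48 ≡ 35 (mod 527)
437^60 ≡ 497 (mod 527)
437^80 ≡ 222 (mod 527)
437^96 ≡ 171 (mod 527)
437^120 ≡ 373 (mod 527)
437^160 ≡ 273 (mod 527)
437^240 ≡ 1 (mod 527) ✓
Hence ord(437) = 240.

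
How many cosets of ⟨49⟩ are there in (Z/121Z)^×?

2

Since 49 ∈ (Z/121Z)^×, its order divides φ(121) = φ(11^2) = 11·(11−1) = 110 = 2 · 5 · 11.
Divisors of 110: 1, 2, 5, 10, 11, 22, 55, 110.
Evaluate successive powers at the divisors of 110:
49^1 ≡ 49 (mod 121)
49^2 ≡ 102 (mod 121)
49^5 ≡ 23 (mod 121)
49^10 ≡ 45 (mod 121)
49^11 ≡ 27 (mod 121)
49^22 ≡ 3 (mod 121)
49^55 ≡ 1 (mod 121) ✓
The order of 49 is 55, so the subgroup it generates has 55 elements.
The index is φ(121) / ord(49) = 110 / 55 = 2.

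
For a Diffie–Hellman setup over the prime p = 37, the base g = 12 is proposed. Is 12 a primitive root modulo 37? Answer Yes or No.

φ(37) = 37 − 1 = 36 = 2^2 · 3^2.
An element g generates (Z/37Z)^× iff g^(36/q) ≢ 1 (mod 37) for each prime q ∈ {2, 3}.
12^18 ≡ 1 (mod 37)  [q = 2: ≡ 1 ✗]
12^12 ≡ 26 (mod 37)  [q = 3: ≢ 1 ✓]
12^18 ≡ 1 shows ord(12) | 18, strictly less than φ(37); not a primitive root.

No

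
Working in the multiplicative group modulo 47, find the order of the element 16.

23

Since 16 ∈ (Z/47Z)^×, its order divides φ(47) = 47 − 1 = 46 = 2 · 23.
Divisors of 46: 1, 2, 23, 46.
Check 16^d mod 47 for each divisor in increasing order:
16^1 ≡ 16 (mod 47)
16^2 ≡ 21 (mod 47)
16^23 ≡ 1 (mod 47) ✓
The smallest such exponent is 23, so the order of 16 is 23.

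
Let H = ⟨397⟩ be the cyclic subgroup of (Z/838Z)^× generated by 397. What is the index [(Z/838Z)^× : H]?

Since 397 ∈ (Z/838Z)^×, its order divides φ(838) = φ(2)·φ(419) = 1·418 = 418 = 2 · 11 · 19.
Divisors of 418: 1, 2, 11, 19, 22, 38, 209, 418.
Check 397^d mod 838 for each divisor in increasing order:
397^1 ≡ 397
397^2 ≡ 65
397^11 ≡ 89
397^19 ≡ 85
397^22 ≡ 379
397^38 ≡ 521
397^209 ≡ 837
397^418 ≡ 1
The order of 397 is 418, so the subgroup it generates has 418 elements.
The index is φ(838) / ord(397) = 418 / 418 = 1.

1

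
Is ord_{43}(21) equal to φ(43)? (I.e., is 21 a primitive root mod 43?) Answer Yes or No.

No

φ(43) = 43 − 1 = 42 = 2 · 3 · 7.
It suffices to check that the order of 21 is not a proper divisor of 42: compute 21^(42/q) for q ∈ {2, 3, 7}.
21^21 ≡ 1 (mod 43)  [q = 2: ≡ 1 ✗]
21^14 ≡ 1 (mod 43)  [q = 3: ≡ 1 ✗]
21^6 ≡ 41 (mod 43)  [q = 7: ≢ 1 ✓]
Since 21^21 ≡ 1, the order of 21 divides 21 < 42, so 21 is not a primitive root.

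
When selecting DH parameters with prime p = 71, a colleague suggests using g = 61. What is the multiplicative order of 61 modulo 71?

70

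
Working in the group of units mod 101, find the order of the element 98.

The order of 98 must divide φ(101) = 101 − 1 = 100 = 2^2 · 5^2.
Divisors of 100: 1, 2, 4, 5, 10, 20, 25, 50, 100.
Test each divisor d:
98^1 ≡ 98 (mod 101)
98^2 ≡ 9 (mod 101)
98^4 ≡ 81 (mod 101)
98^5 ≡ 60 (mod 101)
98^10 ≡ 65 (mod 101)
98^20 ≡ 84 (mod 101)
98^25 ≡ 91 (mod 101)
98^50 ≡ 100 (mod 101)
98^100 ≡ 1 (mod 101) ✓
The smallest such exponent is 100, so the order of 98 is 100.

100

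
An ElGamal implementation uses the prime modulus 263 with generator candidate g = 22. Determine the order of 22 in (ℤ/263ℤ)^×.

131

ord(22) | φ(263) = 263 − 1 = 262 = 2 · 131.
Divisors of 262: 1, 2, 131, 262.
Check 22^d mod 263 for each divisor in increasing order:
22^1 ≡ 22 (mod 263)
22^2 ≡ 221 (mod 263)
22^131 ≡ 1 (mod 263) ✓
So ord_263(22) = 131.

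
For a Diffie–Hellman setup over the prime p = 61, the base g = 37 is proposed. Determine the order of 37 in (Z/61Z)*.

20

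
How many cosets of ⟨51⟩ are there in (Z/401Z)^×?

ord(51) | φ(401) = 401 − 1 = 400 = 2^4 · 5^2.
Divisors of 400: 1, 2, 4, 5, 8, 10, 16, 20, 25, 40, 50, 80, 100, 200, 400.
Compute 51^d (mod 401) for the divisors d until we hit 1:
51^1 ≡ 51
51^2 ≡ 195
51^4 ≡ 331
51^5 ≡ 39
51^8 ≡ 88
51^10 ≡ 318
51^16 ≡ 125
51^20 ≡ 72
51^25 ≡ 1
The order of 51 is 25, so the subgroup it generates has 25 elements.
[(Z/401Z)^× : ⟨51⟩] = 400/25 = 16.

16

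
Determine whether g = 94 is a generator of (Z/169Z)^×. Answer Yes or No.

φ(169) = φ(13^2) = 13·(13−1) = 156 = 2^2 · 3 · 13.
An element g generates (Z/169Z)^× iff g^(156/q) ≢ 1 (mod 169) for each prime q ∈ {2, 3, 13}.
94^78 ≡ 1 (mod 169)  [q = 2: ≡ 1 ✗]
94^52 ≡ 146 (mod 169)  [q = 3: ≢ 1 ✓]
94^12 ≡ 131 (mod 169)  [q = 13: ≢ 1 ✓]
The check at q = 2 fails, so 94 generates a proper subgroup.

No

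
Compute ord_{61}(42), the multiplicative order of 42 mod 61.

15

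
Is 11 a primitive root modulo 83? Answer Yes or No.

φ(83) = 83 − 1 = 82 = 2 · 41.
It suffices to check that the order of 11 is not a proper divisor of 82: compute 11^(82/q) for q ∈ {2, 41}.
11^41 ≡ 1 (mod 83)  [q = 2: ≡ 1 ✗]
11^2 ≡ 38 (mod 83)  [q = 41: ≢ 1 ✓]
Since 11^41 ≡ 1, the order of 11 divides 41 < 82, so 11 is not a primitive root.

No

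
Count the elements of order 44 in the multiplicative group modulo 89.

φ(89) = 89 − 1 = 88 = 2^3 · 11.
Since (Z/89Z)^× is cyclic of order 88, the number of elements of order d is φ(d) when d | 88 and 0 otherwise.
44 = 2^2 · 11 divides 88, and φ(44) = 20.

20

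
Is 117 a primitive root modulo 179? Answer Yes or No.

No

φ(179) = 179 − 1 = 178 = 2 · 89.
Test 117^(178/q) mod 179 for each prime factor q of 178:
117^89 ≡ 1 (mod 179)  [q = 2: ≡ 1 ✗]
117^2 ≡ 85 (mod 179)  [q = 89: ≢ 1 ✓]
117^89 ≡ 1 shows ord(117) | 89, strictly less than φ(179); not a primitive root.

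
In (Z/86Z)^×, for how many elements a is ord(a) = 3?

φ(86) = φ(2)·φ(43) = 1·42 = 42 = 2 · 3 · 7.
In a cyclic group of order 42, there are φ(d) elements of order d for each divisor d of 42, and zero for non-divisors.
3 | 42, and φ(3) = 3 − 1 = 2.

2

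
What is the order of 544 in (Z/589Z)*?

30

Since 544 ∈ (Z/589Z)^×, its order divides φ(589) = φ(19·31) = (19−1)·(31−1) = 18·30 = 540 = 2^2 · 3^3 · 5.
Divisors of 540: 1, 2, 3, 4, 5, 6, 9, 10, 12, 15, 18, 20, 27, 30, 36, 45, 54, 60, 90, 108, 135, 180, 270, 540.
Check 544^d mod 589 for each divisor in increasing order:
544^1 ≡ 544 (mod 589)
544^2 ≡ 258 (mod 589)
544^3 ≡ 170 (mod 589)
544^4 ≡ 7 (mod 589)
544^5 ≡ 274 (mod 589)
544^6 ≡ 39 (mod 589)
544^9 ≡ 151 (mod 589)
544^10 ≡ 273 (mod 589)
544^12 ≡ 343 (mod 589)
544^15 ≡ 588 (mod 589)
544^18 ≡ 419 (mod 589)
544^20 ≡ 315 (mod 589)
544^27 ≡ 246 (mod 589)
544^30 ≡ 1 (mod 589) ✓
Therefore the multiplicative order of 544 modulo 589 is 30.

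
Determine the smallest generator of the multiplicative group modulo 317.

2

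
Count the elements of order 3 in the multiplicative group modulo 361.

2

φ(361) = φ(19^2) = 19·(19−1) = 342 = 2 · 3^2 · 19.
(Z/361Z)^× is cyclic (|G| = 342); a cyclic group of order m has exactly φ(d) elements of each order d | m, and none otherwise.
3 | 342, and φ(3) = 3 − 1 = 2.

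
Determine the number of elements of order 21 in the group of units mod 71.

0

φ(71) = 71 − 1 = 70 = 2 · 5 · 7.
In a cyclic group of order 70, there are φ(d) elements of order d for each divisor d of 70, and zero for non-divisors.
Here 70 is not a multiple of 21, so there are no elements of order 21.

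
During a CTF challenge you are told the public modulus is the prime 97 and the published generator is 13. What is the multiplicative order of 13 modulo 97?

96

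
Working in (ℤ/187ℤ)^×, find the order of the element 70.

ord(70) | φ(187) = φ(11·17) = (11−1)·(17−1) = 10·16 = 160 = 2^5 · 5.
Divisors of 160: 1, 2, 4, 5, 8, 10, 16, 20, 32, 40, 80, 160.
Compute 70^d (mod 187) for the divisors d until we hit 1:
70^1 ≡ 70 (mod 187)
70^2 ≡ 38 (mod 187)
70^4 ≡ 135 (mod 187)
70^5 ≡ 100 (mod 187)
70^8 ≡ 86 (mod 187)
70^10 ≡ 89 (mod 187)
70^16 ≡ 103 (mod 187)
70^20 ≡ 67 (mod 187)
70^32 ≡ 137 (mod 187)
70^40 ≡ 1 (mod 187) ✓
The smallest such exponent is 40, so the order of 70 is 40.

40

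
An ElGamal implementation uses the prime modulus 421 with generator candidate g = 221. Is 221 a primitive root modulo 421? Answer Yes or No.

Yes

φ(421) = 421 − 1 = 420 = 2^2 · 3 · 5 · 7.
An element g generates (Z/421Z)^× iff g^(420/q) ≢ 1 (mod 421) for each prime q ∈ {2, 3, 5, 7}.
221^210 ≡ 420 (mod 421)  [q = 2: ≢ 1 ✓]
221^140 ≡ 400 (mod 421)  [q = 3: ≢ 1 ✓]
221^84 ≡ 252 (mod 421)  [q = 5: ≢ 1 ✓]
221^60 ≡ 33 (mod 421)  [q = 7: ≢ 1 ✓]
All checks pass, so 221 has order 420 and is a primitive root modulo 421.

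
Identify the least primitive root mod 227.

2

φ(227) = 227 − 1 = 226 = 2 · 113.
Test candidates g = 2, 3, … against the prime factors q ∈ {2, 113} of φ(227): g is a generator iff g^(226/q) ≢ 1 for every such q.
g = 2: 2^113 ≡ 226; 2^2 ≡ 4 — none is 1, so 2 is a primitive root.
So 2 is the smallest generator of (Z/227Z)^×.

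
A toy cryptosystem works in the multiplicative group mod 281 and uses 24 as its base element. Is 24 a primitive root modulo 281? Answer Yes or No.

φ(281) = 281 − 1 = 280 = 2^3 · 5 · 7.
An element g generates (Z/281Z)^× iff g^(280/q) ≢ 1 (mod 281) for each prime q ∈ {2, 5, 7}.
24^140 ≡ 280 (mod 281)  [q = 2: ≢ 1 ✓]
24^56 ≡ 153 (mod 281)  [q = 5: ≢ 1 ✓]
24^40 ≡ 165 (mod 281)  [q = 7: ≢ 1 ✓]
All checks pass, so 24 has order 280 and is a primitive root modulo 281.

Yes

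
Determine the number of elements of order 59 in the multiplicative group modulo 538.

0

φ(538) = φ(2)·φ(269) = 1·268 = 268 = 2^2 · 67.
Since (Z/538Z)^× is cyclic of order 268, the number of elements of order d is φ(d) when d | 268 and 0 otherwise.
Since 59 ∤ 268, the count is 0.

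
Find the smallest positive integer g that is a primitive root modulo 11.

2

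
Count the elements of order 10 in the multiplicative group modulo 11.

φ(11) = 11 − 1 = 10 = 2 · 5.
(Z/11Z)^× is cyclic (|G| = 10); a cyclic group of order m has exactly φ(d) elements of each order d | m, and none otherwise.
10 = 2 · 5 divides 10, and φ(10) = 4.

4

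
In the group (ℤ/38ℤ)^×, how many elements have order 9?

6

φ(38) = φ(2)·φ(19) = 1·18 = 18 = 2 · 3^2.
Since (Z/38Z)^× is cyclic of order 18, the number of elements of order d is φ(d) when d | 18 and 0 otherwise.
9 = 3^2 divides 18, and φ(9) = 6.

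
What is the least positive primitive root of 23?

5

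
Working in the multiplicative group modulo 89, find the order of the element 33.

ord(33) | φ(89) = 89 − 1 = 88 = 2^3 · 11.
Divisors of 88: 1, 2, 4, 8, 11, 22, 44, 88.
Check 33^d mod 89 for each divisor in increasing order:
33^1 ≡ 33 (mod 89)
33^2 ≡ 21 (mod 89)
33^4 ≡ 85 (mod 89)
33^8 ≡ 16 (mod 89)
33^11 ≡ 52 (mod 89)
33^22 ≡ 34 (mod 89)
33^44 ≡ 88 (mod 89)
33^88 ≡ 1 (mod 89) ✓
Therefore the multiplicative order of 33 modulo 89 is 88.

88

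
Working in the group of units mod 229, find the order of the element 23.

228

Since 23 ∈ (Z/229Z)^×, its order divides φ(229) = 229 − 1 = 228 = 2^2 · 3 · 19.
Divisors of 228: 1, 2, 3, 4, 6, 12, 19, 38, 57, 76, 114, 228.
Compute 23^d (mod 229) for the divisors d until we hit 1:
23^1 ≡ 23 (mod 229)
23^2 ≡ 71 (mod 229)
23^3 ≡ 30 (mod 229)
23^4 ≡ 3 (mod 229)
23^6 ≡ 213 (mod 229)
23^12 ≡ 27 (mod 229)
23^19 ≡ 140 (mod 229)
23^38 ≡ 135 (mod 229)
23^57 ≡ 122 (mod 229)
23^76 ≡ 134 (mod 229)
23^114 ≡ 228 (mod 229)
23^228 ≡ 1 (mod 229) ✓
So ord_229(23) = 228.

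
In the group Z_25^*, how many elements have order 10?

4

φ(25) = φ(5^2) = 5·(5−1) = 20 = 2^2 · 5.
In a cyclic group of order 20, there are φ(d) elements of order d for each divisor d of 20, and zero for non-divisors.
10 = 2 · 5 divides 20, and φ(10) = 4.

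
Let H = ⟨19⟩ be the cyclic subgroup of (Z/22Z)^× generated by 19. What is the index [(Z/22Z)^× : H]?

The order of 19 must divide φ(22) = φ(2)·φ(11) = 1·10 = 10 = 2 · 5.
Divisors of 10: 1, 2, 5, 10.
Compute 19^d (mod 22) for the divisors d until we hit 1:
19^1 ≡ 19
19^2 ≡ 9
19^5 ≡ 21
19^10 ≡ 1
So ord_22(19) = 10, hence |⟨19⟩| = 10.
[(Z/22Z)^× : ⟨19⟩] = 10/10 = 1.

1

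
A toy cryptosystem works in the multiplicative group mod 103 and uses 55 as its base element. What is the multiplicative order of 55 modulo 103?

By Lagrange's theorem, ord_103(55) divides φ(103) = 103 − 1 = 102 = 2 · 3 · 17.
Divisors of 102: 1, 2, 3, 6, 17, 34, 51, 102.
Check 55^d mod 103 for each divisor in increasing order:
55^1 ≡ 55 (mod 103)
55^2 ≡ 38 (mod 103)
55^3 ≡ 30 (mod 103)
55^6 ≡ 76 (mod 103)
55^17 ≡ 56 (mod 103)
55^34 ≡ 46 (mod 103)
55^51 ≡ 1 (mod 103) ✓
Hence ord(55) = 51.

51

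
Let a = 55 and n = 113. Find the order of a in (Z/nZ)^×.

112

By Lagrange's theorem, ord_113(55) divides φ(113) = 113 − 1 = 112 = 2^4 · 7.
Divisors of 112: 1, 2, 4, 7, 8, 14, 16, 28, 56, 112.
Check 55^d mod 113 for each divisor in increasing order:
55^1 ≡ 55
55^2 ≡ 87
55^4 ≡ 111
55^7 ≡ 35
55^8 ≡ 4
55^14 ≡ 95
55^16 ≡ 16
55^28 ≡ 98
55^56 ≡ 112
55^112 ≡ 1
The smallest such exponent is 112, so the order of 55 is 112.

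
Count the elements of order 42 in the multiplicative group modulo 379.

φ(379) = 379 − 1 = 378 = 2 · 3^3 · 7.
(Z/379Z)^× is cyclic (|G| = 378); a cyclic group of order m has exactly φ(d) elements of each order d | m, and none otherwise.
42 = 2 · 3 · 7 divides 378, and φ(42) = 12.

12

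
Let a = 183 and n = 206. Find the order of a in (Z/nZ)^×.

ord(183) | φ(206) = φ(2)·φ(103) = 1·102 = 102 = 2 · 3 · 17.
Divisors of 102: 1, 2, 3, 6, 17, 34, 51, 102.
Test each divisor d:
183^1 ≡ 183 (mod 206)
183^2 ≡ 117 (mod 206)
183^3 ≡ 193 (mod 206)
183^6 ≡ 169 (mod 206)
183^17 ≡ 205 (mod 206)
183^34 ≡ 1 (mod 206) ✓
Hence ord(183) = 34.

34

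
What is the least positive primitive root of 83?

2

φ(83) = 83 − 1 = 82 = 2 · 41.
Test candidates g = 2, 3, … against the prime factors q ∈ {2, 41} of φ(83): g is a generator iff g^(82/q) ≢ 1 for every such q.
g = 2: 2^41 ≡ 82; 2^2 ≡ 4 — none is 1, so 2 is a primitive root.
Hence the least primitive root of 83 is 2.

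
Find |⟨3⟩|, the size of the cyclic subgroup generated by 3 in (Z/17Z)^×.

16

The order of 3 must divide φ(17) = 17 − 1 = 16 = 2^4.
Divisors of 16: 1, 2, 4, 8, 16.
Test each divisor d:
3^1 ≡ 3
3^2 ≡ 9
3^4 ≡ 13
3^8 ≡ 16
3^16 ≡ 1
Hence ord(3) = 16.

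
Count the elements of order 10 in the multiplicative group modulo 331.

4

φ(331) = 331 − 1 = 330 = 2 · 3 · 5 · 11.
(Z/331Z)^× is cyclic (|G| = 330); a cyclic group of order m has exactly φ(d) elements of each order d | m, and none otherwise.
10 = 2 · 5 divides 330, and φ(10) = 4.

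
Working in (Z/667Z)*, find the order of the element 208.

By Lagrange's theorem, ord_667(208) divides φ(667) = φ(23·29) = (23−1)·(29−1) = 22·28 = 616 = 2^3 · 7 · 11.
Divisors of 616: 1, 2, 4, 7, 8, 11, 14, 22, 28, 44, 56, 77, 88, 154, 308, 616.
Check 208^d mod 667 for each divisor in increasing order:
208^1 ≡ 208 (mod 667)
208^2 ≡ 576 (mod 667)
208^4 ≡ 277 (mod 667)
208^7 ≡ 231 (mod 667)
208^8 ≡ 24 (mod 667)
208^11 ≡ 622 (mod 667)
208^14 ≡ 1 (mod 667) ✓
So ord_667(208) = 14.

14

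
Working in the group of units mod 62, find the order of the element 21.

30

The order of 21 must divide φ(62) = φ(2)·φ(31) = 1·30 = 30 = 2 · 3 · 5.
Divisors of 30: 1, 2, 3, 5, 6, 10, 15, 30.
Check 21^d mod 62 for each divisor in increasing order:
21^1 ≡ 21 (mod 62)
21^2 ≡ 7 (mod 62)
21^3 ≡ 23 (mod 62)
21^5 ≡ 37 (mod 62)
21^6 ≡ 33 (mod 62)
21^10 ≡ 5 (mod 62)
21^15 ≡ 61 (mod 62)
21^30 ≡ 1 (mod 62) ✓
So ord_62(21) = 30.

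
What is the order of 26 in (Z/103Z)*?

By Lagrange's theorem, ord_103(26) divides φ(103) = 103 − 1 = 102 = 2 · 3 · 17.
Divisors of 102: 1, 2, 3, 6, 17, 34, 51, 102.
Test each divisor d:
26^1 ≡ 26 (mod 103)
26^2 ≡ 58 (mod 103)
26^3 ≡ 66 (mod 103)
26^6 ≡ 30 (mod 103)
26^17 ≡ 56 (mod 103)
26^34 ≡ 46 (mod 103)
26^51 ≡ 1 (mod 103) ✓
Hence ord(26) = 51.

51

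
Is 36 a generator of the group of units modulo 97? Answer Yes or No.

φ(97) = 97 − 1 = 96 = 2^5 · 3.
Test 36^(96/q) mod 97 for each prime factor q of 96:
36^48 ≡ 1 (mod 97)  [q = 2: ≡ 1 ✗]
36^32 ≡ 35 (mod 97)  [q = 3: ≢ 1 ✓]
36^48 ≡ 1 shows ord(36) | 48, strictly less than φ(97); not a primitive root.

No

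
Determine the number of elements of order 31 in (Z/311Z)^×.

30

φ(311) = 311 − 1 = 310 = 2 · 5 · 31.
(Z/311Z)^× is cyclic (|G| = 310); a cyclic group of order m has exactly φ(d) elements of each order d | m, and none otherwise.
31 | 310, and φ(31) = 31 − 1 = 30.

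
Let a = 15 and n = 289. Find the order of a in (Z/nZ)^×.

By Lagrange's theorem, ord_289(15) divides φ(289) = φ(17^2) = 17·(17−1) = 272 = 2^4 · 17.
Divisors of 272: 1, 2, 4, 8, 16, 17, 34, 68, 136, 272.
Compute 15^d (mod 289) for the divisors d until we hit 1:
15^1 ≡ 15
15^2 ≡ 225
15^4 ≡ 50
15^8 ≡ 188
15^16 ≡ 86
15^17 ≡ 134
15^34 ≡ 38
15^68 ≡ 288
15^136 ≡ 1
Therefore the multiplicative order of 15 modulo 289 is 136.

136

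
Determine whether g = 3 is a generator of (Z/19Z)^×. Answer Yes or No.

φ(19) = 19 − 1 = 18 = 2 · 3^2.
It suffices to check that the order of 3 is not a proper divisor of 18: compute 3^(18/q) for q ∈ {2, 3}.
3^9 ≡ 18 (mod 19)  [q = 2: ≢ 1 ✓]
3^6 ≡ 7 (mod 19)  [q = 3: ≢ 1 ✓]
Every test exponent gives a nontrivial residue, hence 3 generates the full group.

Yes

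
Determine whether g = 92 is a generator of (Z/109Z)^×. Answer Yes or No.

No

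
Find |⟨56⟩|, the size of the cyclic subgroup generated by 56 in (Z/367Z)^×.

Since 56 ∈ (Z/367Z)^×, its order divides φ(367) = 367 − 1 = 366 = 2 · 3 · 61.
Divisors of 366: 1, 2, 3, 6, 61, 122, 183, 366.
Test each divisor d:
56^1 ≡ 56 (mod 367)
56^2 ≡ 200 (mod 367)
56^3 ≡ 190 (mod 367)
56^6 ≡ 134 (mod 367)
56^61 ≡ 1 (mod 367) ✓
The smallest such exponent is 61, so the order of 56 is 61.

61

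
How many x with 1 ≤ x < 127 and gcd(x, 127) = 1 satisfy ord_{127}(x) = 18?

6

φ(127) = 127 − 1 = 126 = 2 · 3^2 · 7.
In a cyclic group of order 126, there are φ(d) elements of order d for each divisor d of 126, and zero for non-divisors.
18 = 2 · 3^2 divides 126, and φ(18) = 6.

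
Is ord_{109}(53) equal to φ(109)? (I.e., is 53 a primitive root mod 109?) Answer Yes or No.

φ(109) = 109 − 1 = 108 = 2^2 · 3^3.
53 is a primitive root mod 109 iff 53^(φ(109)/q) ≢ 1 for every prime q | φ(109), i.e. q ∈ {2, 3}.
53^54 ≡ 108 (mod 109)  [q = 2: ≢ 1 ✓]
53^36 ≡ 63 (mod 109)  [q = 3: ≢ 1 ✓]
Every test exponent gives a nontrivial residue, hence 53 generates the full group.

Yes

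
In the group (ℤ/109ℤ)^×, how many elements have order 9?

6

φ(109) = 109 − 1 = 108 = 2^2 · 3^3.
(Z/109Z)^× is cyclic (|G| = 108); a cyclic group of order m has exactly φ(d) elements of each order d | m, and none otherwise.
9 = 3^2 divides 108, and φ(9) = 6.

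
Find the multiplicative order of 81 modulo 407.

By Lagrange's theorem, ord_407(81) divides φ(407) = φ(11·37) = (11−1)·(37−1) = 10·36 = 360 = 2^3 · 3^2 · 5.
Divisors of 360: 1, 2, 3, 4, 5, 6, 8, 9, 10, 12, 15, 18, 20, 24, 30, 36, 40, 45, 60, 72, 90, 120, 180, 360.
Test each divisor d:
81^1 ≡ 81 (mod 407)
81^2 ≡ 49 (mod 407)
81^3 ≡ 306 (mod 407)
81^4 ≡ 366 (mod 407)
81^5 ≡ 342 (mod 407)
81^6 ≡ 26 (mod 407)
81^8 ≡ 53 (mod 407)
81^9 ≡ 223 (mod 407)
81^10 ≡ 155 (mod 407)
81^12 ≡ 269 (mod 407)
81^15 ≡ 100 (mod 407)
81^18 ≡ 75 (mod 407)
81^20 ≡ 12 (mod 407)
81^24 ≡ 322 (mod 407)
81^30 ≡ 232 (mod 407)
81^36 ≡ 334 (mod 407)
81^40 ≡ 144 (mod 407)
81^45 ≡ 1 (mod 407) ✓
Hence ord(81) = 45.

45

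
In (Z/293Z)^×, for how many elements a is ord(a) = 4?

φ(293) = 293 − 1 = 292 = 2^2 · 73.
In a cyclic group of order 292, there are φ(d) elements of order d for each divisor d of 292, and zero for non-divisors.
4 = 2^2 divides 292, and φ(4) = 2.

2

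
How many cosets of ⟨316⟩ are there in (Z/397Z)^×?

The order of 316 must divide φ(397) = 397 − 1 = 396 = 2^2 · 3^2 · 11.
Divisors of 396: 1, 2, 3, 4, 6, 9, 11, 12, 18, 22, 33, 36, 44, 66, 99, 132, 198, 396.
Check 316^d mod 397 for each divisor in increasing order:
316^1 ≡ 316
316^2 ≡ 209
316^3 ≡ 142
316^4 ≡ 11
316^6 ≡ 314
316^9 ≡ 124
316^11 ≡ 111
316^12 ≡ 140
316^18 ≡ 290
316^22 ≡ 14
316^33 ≡ 363
316^36 ≡ 333
316^44 ≡ 196
316^66 ≡ 362
316^99 ≡ 396
316^132 ≡ 34
316^198 ≡ 1
Thus |⟨316⟩| = ord(316) = 198.
[(Z/397Z)^× : ⟨316⟩] = 396/198 = 2.

2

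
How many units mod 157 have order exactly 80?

0

φ(157) = 157 − 1 = 156 = 2^2 · 3 · 13.
(Z/157Z)^× is cyclic (|G| = 156); a cyclic group of order m has exactly φ(d) elements of each order d | m, and none otherwise.
80 does not divide 156, so no element of (Z/157Z)^× has order 80.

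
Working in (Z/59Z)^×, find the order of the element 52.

ord(52) | φ(59) = 59 − 1 = 58 = 2 · 29.
Divisors of 58: 1, 2, 29, 58.
Test each divisor d:
52^1 ≡ 52 (mod 59)
52^2 ≡ 49 (mod 59)
52^29 ≡ 58 (mod 59)
52^58 ≡ 1 (mod 59) ✓
So ord_59(52) = 58.

58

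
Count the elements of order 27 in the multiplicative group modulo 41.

0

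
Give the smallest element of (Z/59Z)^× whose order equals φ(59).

φ(59) = 59 − 1 = 58 = 2 · 29.
g is a primitive root iff g^(58/q) ≢ 1 (mod 59) for each prime q ∈ {2, 29}.
g = 2: 2^29 ≡ 58; 2^2 ≡ 4 — none is 1, so 2 is a primitive root.
So 2 is the smallest generator of (Z/59Z)^×.

2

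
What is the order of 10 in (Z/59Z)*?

58

The order of 10 must divide φ(59) = 59 − 1 = 58 = 2 · 29.
Divisors of 58: 1, 2, 29, 58.
Evaluate successive powers at the divisors of 58:
10^1 ≡ 10 (mod 59)
10^2 ≡ 41 (mod 59)
10^29 ≡ 58 (mod 59)
10^58 ≡ 1 (mod 59) ✓
Therefore the multiplicative order of 10 modulo 59 is 58.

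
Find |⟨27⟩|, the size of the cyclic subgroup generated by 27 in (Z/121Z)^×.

5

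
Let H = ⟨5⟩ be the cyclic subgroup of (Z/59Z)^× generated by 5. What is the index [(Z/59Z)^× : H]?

By Lagrange's theorem, ord_59(5) divides φ(59) = 59 − 1 = 58 = 2 · 29.
Divisors of 58: 1, 2, 29, 58.
Evaluate successive powers at the divisors of 58:
5^1 ≡ 5
5^2 ≡ 25
5^29 ≡ 1
So ord_59(5) = 29, hence |⟨5⟩| = 29.
Index = |(Z/59Z)^×| / |⟨5⟩| = 58 / 29 = 2.

2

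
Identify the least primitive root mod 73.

φ(73) = 73 − 1 = 72 = 2^3 · 3^2.
Test candidates g = 2, 3, … against the prime factors q ∈ {2, 3} of φ(73): g is a generator iff g^(72/q) ≢ 1 for every such q.
g = 2: 2^36 ≡ 1 — hits 1, so not a primitive root.
g = 3: 3^36 ≡ 1 — hits 1, so not a primitive root.
g = 4: 4^36 ≡ 1 — hits 1, so not a primitive root.
g = 5: 5^36 ≡ 72; 5^24 ≡ 8 — none is 1, so 5 is a primitive root.
The smallest primitive root modulo 73 is 5.

5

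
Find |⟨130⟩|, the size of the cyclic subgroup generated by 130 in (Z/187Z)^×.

By Lagrange's theorem, ord_187(130) divides φ(187) = φ(11·17) = (11−1)·(17−1) = 10·16 = 160 = 2^5 · 5.
Divisors of 160: 1, 2, 4, 5, 8, 10, 16, 20, 32, 40, 80, 160.
Compute 130^d (mod 187) for the divisors d until we hit 1:
130^1 ≡ 130
130^2 ≡ 70
130^4 ≡ 38
130^5 ≡ 78
130^8 ≡ 135
130^10 ≡ 100
130^16 ≡ 86
130^20 ≡ 89
130^32 ≡ 103
130^40 ≡ 67
130^80 ≡ 1
Therefore the multiplicative order of 130 modulo 187 is 80.

80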